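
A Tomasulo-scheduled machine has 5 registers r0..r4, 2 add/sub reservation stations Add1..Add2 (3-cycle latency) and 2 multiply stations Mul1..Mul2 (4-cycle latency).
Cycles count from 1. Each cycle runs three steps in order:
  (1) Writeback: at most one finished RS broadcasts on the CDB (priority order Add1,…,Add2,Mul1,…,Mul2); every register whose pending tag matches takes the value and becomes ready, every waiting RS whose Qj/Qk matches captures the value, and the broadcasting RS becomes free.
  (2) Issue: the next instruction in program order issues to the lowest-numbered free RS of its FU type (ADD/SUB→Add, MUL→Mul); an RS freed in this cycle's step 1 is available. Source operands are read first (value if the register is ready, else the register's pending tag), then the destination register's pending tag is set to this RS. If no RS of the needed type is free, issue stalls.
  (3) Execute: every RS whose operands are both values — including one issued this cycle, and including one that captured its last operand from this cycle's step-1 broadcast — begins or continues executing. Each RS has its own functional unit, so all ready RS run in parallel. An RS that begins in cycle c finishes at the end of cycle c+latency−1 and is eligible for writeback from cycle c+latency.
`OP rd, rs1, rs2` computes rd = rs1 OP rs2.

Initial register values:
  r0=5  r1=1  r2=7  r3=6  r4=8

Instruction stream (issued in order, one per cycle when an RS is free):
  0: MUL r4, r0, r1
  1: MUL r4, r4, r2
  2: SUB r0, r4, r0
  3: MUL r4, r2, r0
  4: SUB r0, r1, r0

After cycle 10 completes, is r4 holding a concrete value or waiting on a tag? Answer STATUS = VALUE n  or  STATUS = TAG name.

STATUS = TAG Mul1

c1: issue MUL r4<-Mul1 | r0:5,r1:1,r2:7,r3:6,r4:Mul1
c2: issue MUL r4<-Mul2 | r0:5,r1:1,r2:7,r3:6,r4:Mul2
c3: issue SUB r0<-Add1 | r0:Add1,r1:1,r2:7,r3:6,r4:Mul2
c4: stall | r0:Add1,r1:1,r2:7,r3:6,r4:Mul2
c5: CDB Mul1=5; issue MUL r4<-Mul1 | r0:Add1,r1:1,r2:7,r3:6,r4:Mul1
c6: issue SUB r0<-Add2 | r0:Add2,r1:1,r2:7,r3:6,r4:Mul1
c7: - | r0:Add2,r1:1,r2:7,r3:6,r4:Mul1
c8: - | r0:Add2,r1:1,r2:7,r3:6,r4:Mul1
c9: CDB Mul2=35 | r0:Add2,r1:1,r2:7,r3:6,r4:Mul1
c10: - | r0:Add2,r1:1,r2:7,r3:6,r4:Mul1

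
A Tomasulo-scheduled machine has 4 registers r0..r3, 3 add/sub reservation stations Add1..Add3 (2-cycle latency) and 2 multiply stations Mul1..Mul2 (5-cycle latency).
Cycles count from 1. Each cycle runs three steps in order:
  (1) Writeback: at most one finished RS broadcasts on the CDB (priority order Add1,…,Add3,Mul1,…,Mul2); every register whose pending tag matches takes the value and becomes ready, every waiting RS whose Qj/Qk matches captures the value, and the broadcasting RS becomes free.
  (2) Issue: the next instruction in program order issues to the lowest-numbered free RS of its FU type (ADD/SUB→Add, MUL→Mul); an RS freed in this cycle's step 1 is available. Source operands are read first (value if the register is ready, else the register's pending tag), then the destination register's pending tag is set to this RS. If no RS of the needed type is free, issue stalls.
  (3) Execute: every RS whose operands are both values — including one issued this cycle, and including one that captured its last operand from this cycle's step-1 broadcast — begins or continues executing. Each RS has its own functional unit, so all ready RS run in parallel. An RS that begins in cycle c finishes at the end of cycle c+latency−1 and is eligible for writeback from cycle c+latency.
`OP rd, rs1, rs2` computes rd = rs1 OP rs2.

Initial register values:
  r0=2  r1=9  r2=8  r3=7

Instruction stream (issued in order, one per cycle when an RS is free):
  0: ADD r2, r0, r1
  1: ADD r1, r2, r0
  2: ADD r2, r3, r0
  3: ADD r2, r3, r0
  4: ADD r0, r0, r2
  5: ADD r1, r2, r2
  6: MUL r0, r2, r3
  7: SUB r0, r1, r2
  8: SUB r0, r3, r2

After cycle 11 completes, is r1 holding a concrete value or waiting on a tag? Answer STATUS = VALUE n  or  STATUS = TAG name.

STATUS = VALUE 18

cycle 1: issue ADD r2<-Add1 // r0:2,r1:9,r2:Add1,r3:7
cycle 2: issue ADD r1<-Add2 // r0:2,r1:Add2,r2:Add1,r3:7
cycle 3: CDB Add1=11; issue ADD r2<-Add1 // r0:2,r1:Add2,r2:Add1,r3:7
cycle 4: issue ADD r2<-Add3 // r0:2,r1:Add2,r2:Add3,r3:7
cycle 5: CDB Add1=9; issue ADD r0<-Add1 // r0:Add1,r1:Add2,r2:Add3,r3:7
cycle 6: CDB Add2=13; issue ADD r1<-Add2 // r0:Add1,r1:Add2,r2:Add3,r3:7
cycle 7: CDB Add3=9; issue MUL r0<-Mul1 // r0:Mul1,r1:Add2,r2:9,r3:7
cycle 8: issue SUB r0<-Add3 // r0:Add3,r1:Add2,r2:9,r3:7
cycle 9: CDB Add1=11; issue SUB r0<-Add1 // r0:Add1,r1:Add2,r2:9,r3:7
cycle 10: CDB Add2=18 // r0:Add1,r1:18,r2:9,r3:7
cycle 11: CDB Add1=-2 // r0:-2,r1:18,r2:9,r3:7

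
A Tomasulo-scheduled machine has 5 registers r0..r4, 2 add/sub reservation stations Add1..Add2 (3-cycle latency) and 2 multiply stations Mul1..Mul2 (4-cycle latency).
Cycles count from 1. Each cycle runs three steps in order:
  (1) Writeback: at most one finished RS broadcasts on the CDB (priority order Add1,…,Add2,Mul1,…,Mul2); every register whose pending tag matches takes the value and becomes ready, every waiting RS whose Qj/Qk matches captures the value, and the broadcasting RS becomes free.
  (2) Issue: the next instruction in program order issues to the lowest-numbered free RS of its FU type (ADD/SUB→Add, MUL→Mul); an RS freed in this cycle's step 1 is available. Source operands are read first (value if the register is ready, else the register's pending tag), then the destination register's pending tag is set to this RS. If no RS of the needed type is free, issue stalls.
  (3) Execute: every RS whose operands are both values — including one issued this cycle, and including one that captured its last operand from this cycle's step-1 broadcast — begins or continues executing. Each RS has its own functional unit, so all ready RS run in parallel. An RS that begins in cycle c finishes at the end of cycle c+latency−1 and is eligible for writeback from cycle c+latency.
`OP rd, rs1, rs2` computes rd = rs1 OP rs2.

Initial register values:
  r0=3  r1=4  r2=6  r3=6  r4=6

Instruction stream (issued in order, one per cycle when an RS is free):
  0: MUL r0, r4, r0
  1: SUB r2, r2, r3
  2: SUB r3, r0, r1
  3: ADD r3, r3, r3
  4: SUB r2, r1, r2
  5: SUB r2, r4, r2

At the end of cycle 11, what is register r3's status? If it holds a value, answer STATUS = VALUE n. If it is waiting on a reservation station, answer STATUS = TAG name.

STATUS = TAG Add1

c1: issue MUL r0<-Mul1 | r0:Mul1,r1:4,r2:6,r3:6,r4:6
c2: issue SUB r2<-Add1 | r0:Mul1,r1:4,r2:Add1,r3:6,r4:6
c3: issue SUB r3<-Add2 | r0:Mul1,r1:4,r2:Add1,r3:Add2,r4:6
c4: stall | r0:Mul1,r1:4,r2:Add1,r3:Add2,r4:6
c5: CDB Add1=0; issue ADD r3<-Add1 | r0:Mul1,r1:4,r2:0,r3:Add1,r4:6
c6: CDB Mul1=18; stall | r0:18,r1:4,r2:0,r3:Add1,r4:6
c7: stall | r0:18,r1:4,r2:0,r3:Add1,r4:6
c8: stall | r0:18,r1:4,r2:0,r3:Add1,r4:6
c9: CDB Add2=14; issue SUB r2<-Add2 | r0:18,r1:4,r2:Add2,r3:Add1,r4:6
c10: stall | r0:18,r1:4,r2:Add2,r3:Add1,r4:6
c11: stall | r0:18,r1:4,r2:Add2,r3:Add1,r4:6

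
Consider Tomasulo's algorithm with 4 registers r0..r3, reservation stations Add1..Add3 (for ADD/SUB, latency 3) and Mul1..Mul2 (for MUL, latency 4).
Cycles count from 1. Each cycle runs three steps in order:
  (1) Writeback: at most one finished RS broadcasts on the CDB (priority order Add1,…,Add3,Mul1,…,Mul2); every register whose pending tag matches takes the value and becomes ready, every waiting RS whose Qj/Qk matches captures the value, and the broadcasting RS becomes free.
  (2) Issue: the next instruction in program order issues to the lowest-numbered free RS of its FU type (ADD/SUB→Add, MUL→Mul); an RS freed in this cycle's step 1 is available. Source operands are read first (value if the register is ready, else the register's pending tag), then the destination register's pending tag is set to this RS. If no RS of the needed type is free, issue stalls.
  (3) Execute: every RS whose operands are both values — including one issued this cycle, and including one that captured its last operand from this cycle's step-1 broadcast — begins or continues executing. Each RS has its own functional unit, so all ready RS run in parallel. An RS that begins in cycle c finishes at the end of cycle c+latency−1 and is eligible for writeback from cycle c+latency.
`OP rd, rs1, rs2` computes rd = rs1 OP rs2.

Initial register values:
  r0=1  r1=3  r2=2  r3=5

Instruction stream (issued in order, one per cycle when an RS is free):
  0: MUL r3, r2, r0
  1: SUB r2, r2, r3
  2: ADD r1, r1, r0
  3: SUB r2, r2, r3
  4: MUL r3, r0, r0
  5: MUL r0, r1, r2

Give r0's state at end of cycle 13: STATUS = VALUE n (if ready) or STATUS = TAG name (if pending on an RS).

  c1: issue MUL r3<-Mul1  regs: r0:1,r1:3,r2:2,r3:Mul1
  c2: issue SUB r2<-Add1  regs: r0:1,r1:3,r2:Add1,r3:Mul1
  c3: issue ADD r1<-Add2  regs: r0:1,r1:Add2,r2:Add1,r3:Mul1
  c4: issue SUB r2<-Add3  regs: r0:1,r1:Add2,r2:Add3,r3:Mul1
  c5: CDB Mul1=2; issue MUL r3<-Mul1  regs: r0:1,r1:Add2,r2:Add3,r3:Mul1
  c6: CDB Add2=4; issue MUL r0<-Mul2  regs: r0:Mul2,r1:4,r2:Add3,r3:Mul1
  c7: -  regs: r0:Mul2,r1:4,r2:Add3,r3:Mul1
  c8: CDB Add1=0  regs: r0:Mul2,r1:4,r2:Add3,r3:Mul1
  c9: CDB Mul1=1  regs: r0:Mul2,r1:4,r2:Add3,r3:1
  c10: -  regs: r0:Mul2,r1:4,r2:Add3,r3:1
  c11: CDB Add3=-2  regs: r0:Mul2,r1:4,r2:-2,r3:1
  c12: -  regs: r0:Mul2,r1:4,r2:-2,r3:1
  c13: -  regs: r0:Mul2,r1:4,r2:-2,r3:1

STATUS = TAG Mul2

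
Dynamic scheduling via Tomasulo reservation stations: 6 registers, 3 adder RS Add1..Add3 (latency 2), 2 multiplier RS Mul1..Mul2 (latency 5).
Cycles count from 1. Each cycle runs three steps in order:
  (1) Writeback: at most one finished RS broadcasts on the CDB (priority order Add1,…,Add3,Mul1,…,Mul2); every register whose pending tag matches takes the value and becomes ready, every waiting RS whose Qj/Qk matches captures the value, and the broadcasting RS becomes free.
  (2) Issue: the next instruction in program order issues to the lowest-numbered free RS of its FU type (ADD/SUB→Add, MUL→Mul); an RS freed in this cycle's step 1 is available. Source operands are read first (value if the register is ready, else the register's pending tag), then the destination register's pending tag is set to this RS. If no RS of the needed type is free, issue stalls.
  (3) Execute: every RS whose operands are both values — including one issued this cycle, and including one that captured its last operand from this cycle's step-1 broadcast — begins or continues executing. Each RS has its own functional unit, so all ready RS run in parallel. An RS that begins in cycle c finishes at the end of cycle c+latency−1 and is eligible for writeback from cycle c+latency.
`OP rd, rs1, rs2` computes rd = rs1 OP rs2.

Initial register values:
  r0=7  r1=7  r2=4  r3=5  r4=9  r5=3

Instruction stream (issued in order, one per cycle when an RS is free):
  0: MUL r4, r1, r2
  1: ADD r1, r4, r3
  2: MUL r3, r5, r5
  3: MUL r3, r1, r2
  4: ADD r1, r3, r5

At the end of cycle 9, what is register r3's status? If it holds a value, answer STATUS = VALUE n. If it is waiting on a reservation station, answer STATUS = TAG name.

cycle 1: issue MUL r4<-Mul1 // r0:7,r1:7,r2:4,r3:5,r4:Mul1,r5:3
cycle 2: issue ADD r1<-Add1 // r0:7,r1:Add1,r2:4,r3:5,r4:Mul1,r5:3
cycle 3: issue MUL r3<-Mul2 // r0:7,r1:Add1,r2:4,r3:Mul2,r4:Mul1,r5:3
cycle 4: stall // r0:7,r1:Add1,r2:4,r3:Mul2,r4:Mul1,r5:3
cycle 5: stall // r0:7,r1:Add1,r2:4,r3:Mul2,r4:Mul1,r5:3
cycle 6: CDB Mul1=28; issue MUL r3<-Mul1 // r0:7,r1:Add1,r2:4,r3:Mul1,r4:28,r5:3
cycle 7: issue ADD r1<-Add2 // r0:7,r1:Add2,r2:4,r3:Mul1,r4:28,r5:3
cycle 8: CDB Add1=33 // r0:7,r1:Add2,r2:4,r3:Mul1,r4:28,r5:3
cycle 9: CDB Mul2=9 // r0:7,r1:Add2,r2:4,r3:Mul1,r4:28,r5:3

STATUS = TAG Mul1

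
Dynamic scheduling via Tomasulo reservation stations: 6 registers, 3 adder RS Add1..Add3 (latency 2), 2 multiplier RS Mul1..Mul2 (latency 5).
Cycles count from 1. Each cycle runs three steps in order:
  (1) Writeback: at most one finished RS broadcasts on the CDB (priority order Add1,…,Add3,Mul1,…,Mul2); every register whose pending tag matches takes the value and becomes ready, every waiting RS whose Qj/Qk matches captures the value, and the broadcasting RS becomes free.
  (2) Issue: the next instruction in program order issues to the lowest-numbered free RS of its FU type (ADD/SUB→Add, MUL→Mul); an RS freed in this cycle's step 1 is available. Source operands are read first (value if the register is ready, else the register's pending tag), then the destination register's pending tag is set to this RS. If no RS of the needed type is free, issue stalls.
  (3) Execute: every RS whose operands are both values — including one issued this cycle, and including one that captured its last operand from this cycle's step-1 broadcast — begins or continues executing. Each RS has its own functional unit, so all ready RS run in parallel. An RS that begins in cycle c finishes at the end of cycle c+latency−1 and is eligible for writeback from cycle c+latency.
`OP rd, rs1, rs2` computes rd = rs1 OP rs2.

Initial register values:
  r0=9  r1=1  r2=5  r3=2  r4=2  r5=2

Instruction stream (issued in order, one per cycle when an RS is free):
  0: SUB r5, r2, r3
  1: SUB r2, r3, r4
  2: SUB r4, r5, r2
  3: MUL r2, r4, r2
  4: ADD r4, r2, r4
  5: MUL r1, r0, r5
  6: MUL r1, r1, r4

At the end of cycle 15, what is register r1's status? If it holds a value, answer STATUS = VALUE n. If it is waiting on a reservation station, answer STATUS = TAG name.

STATUS = TAG Mul1

cycle 1: issue SUB r5<-Add1 // r0:9,r1:1,r2:5,r3:2,r4:2,r5:Add1
cycle 2: issue SUB r2<-Add2 // r0:9,r1:1,r2:Add2,r3:2,r4:2,r5:Add1
cycle 3: CDB Add1=3; issue SUB r4<-Add1 // r0:9,r1:1,r2:Add2,r3:2,r4:Add1,r5:3
cycle 4: CDB Add2=0; issue MUL r2<-Mul1 // r0:9,r1:1,r2:Mul1,r3:2,r4:Add1,r5:3
cycle 5: issue ADD r4<-Add2 // r0:9,r1:1,r2:Mul1,r3:2,r4:Add2,r5:3
cycle 6: CDB Add1=3; issue MUL r1<-Mul2 // r0:9,r1:Mul2,r2:Mul1,r3:2,r4:Add2,r5:3
cycle 7: stall // r0:9,r1:Mul2,r2:Mul1,r3:2,r4:Add2,r5:3
cycle 8: stall // r0:9,r1:Mul2,r2:Mul1,r3:2,r4:Add2,r5:3
cycle 9: stall // r0:9,r1:Mul2,r2:Mul1,r3:2,r4:Add2,r5:3
cycle 10: stall // r0:9,r1:Mul2,r2:Mul1,r3:2,r4:Add2,r5:3
cycle 11: CDB Mul1=0; issue MUL r1<-Mul1 // r0:9,r1:Mul1,r2:0,r3:2,r4:Add2,r5:3
cycle 12: CDB Mul2=27 // r0:9,r1:Mul1,r2:0,r3:2,r4:Add2,r5:3
cycle 13: CDB Add2=3 // r0:9,r1:Mul1,r2:0,r3:2,r4:3,r5:3
cycle 14: - // r0:9,r1:Mul1,r2:0,r3:2,r4:3,r5:3
cycle 15: - // r0:9,r1:Mul1,r2:0,r3:2,r4:3,r5:3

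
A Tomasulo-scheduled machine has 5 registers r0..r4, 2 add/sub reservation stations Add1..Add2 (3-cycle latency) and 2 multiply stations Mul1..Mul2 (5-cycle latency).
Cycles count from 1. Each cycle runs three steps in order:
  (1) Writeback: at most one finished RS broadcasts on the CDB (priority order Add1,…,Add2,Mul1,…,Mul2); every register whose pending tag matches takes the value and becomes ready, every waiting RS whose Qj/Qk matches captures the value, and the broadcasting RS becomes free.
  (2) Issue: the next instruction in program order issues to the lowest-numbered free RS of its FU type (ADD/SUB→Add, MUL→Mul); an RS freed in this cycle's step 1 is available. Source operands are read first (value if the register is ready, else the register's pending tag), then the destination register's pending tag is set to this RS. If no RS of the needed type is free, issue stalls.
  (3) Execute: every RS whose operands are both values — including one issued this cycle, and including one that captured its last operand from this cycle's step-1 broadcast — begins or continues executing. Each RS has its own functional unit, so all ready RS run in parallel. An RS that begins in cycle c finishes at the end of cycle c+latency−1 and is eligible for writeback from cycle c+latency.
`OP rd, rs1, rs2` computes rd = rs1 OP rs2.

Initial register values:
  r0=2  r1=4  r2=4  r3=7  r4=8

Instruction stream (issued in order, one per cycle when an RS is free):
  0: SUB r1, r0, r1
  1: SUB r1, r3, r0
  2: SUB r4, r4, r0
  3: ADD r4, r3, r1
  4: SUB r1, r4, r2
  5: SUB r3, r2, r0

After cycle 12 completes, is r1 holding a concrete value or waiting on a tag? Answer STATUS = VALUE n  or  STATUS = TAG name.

STATUS = VALUE 8

c1: issue SUB r1<-Add1 | r0:2,r1:Add1,r2:4,r3:7,r4:8
c2: issue SUB r1<-Add2 | r0:2,r1:Add2,r2:4,r3:7,r4:8
c3: stall | r0:2,r1:Add2,r2:4,r3:7,r4:8
c4: CDB Add1=-2; issue SUB r4<-Add1 | r0:2,r1:Add2,r2:4,r3:7,r4:Add1
c5: CDB Add2=5; issue ADD r4<-Add2 | r0:2,r1:5,r2:4,r3:7,r4:Add2
c6: stall | r0:2,r1:5,r2:4,r3:7,r4:Add2
c7: CDB Add1=6; issue SUB r1<-Add1 | r0:2,r1:Add1,r2:4,r3:7,r4:Add2
c8: CDB Add2=12; issue SUB r3<-Add2 | r0:2,r1:Add1,r2:4,r3:Add2,r4:12
c9: - | r0:2,r1:Add1,r2:4,r3:Add2,r4:12
c10: - | r0:2,r1:Add1,r2:4,r3:Add2,r4:12
c11: CDB Add1=8 | r0:2,r1:8,r2:4,r3:Add2,r4:12
c12: CDB Add2=2 | r0:2,r1:8,r2:4,r3:2,r4:12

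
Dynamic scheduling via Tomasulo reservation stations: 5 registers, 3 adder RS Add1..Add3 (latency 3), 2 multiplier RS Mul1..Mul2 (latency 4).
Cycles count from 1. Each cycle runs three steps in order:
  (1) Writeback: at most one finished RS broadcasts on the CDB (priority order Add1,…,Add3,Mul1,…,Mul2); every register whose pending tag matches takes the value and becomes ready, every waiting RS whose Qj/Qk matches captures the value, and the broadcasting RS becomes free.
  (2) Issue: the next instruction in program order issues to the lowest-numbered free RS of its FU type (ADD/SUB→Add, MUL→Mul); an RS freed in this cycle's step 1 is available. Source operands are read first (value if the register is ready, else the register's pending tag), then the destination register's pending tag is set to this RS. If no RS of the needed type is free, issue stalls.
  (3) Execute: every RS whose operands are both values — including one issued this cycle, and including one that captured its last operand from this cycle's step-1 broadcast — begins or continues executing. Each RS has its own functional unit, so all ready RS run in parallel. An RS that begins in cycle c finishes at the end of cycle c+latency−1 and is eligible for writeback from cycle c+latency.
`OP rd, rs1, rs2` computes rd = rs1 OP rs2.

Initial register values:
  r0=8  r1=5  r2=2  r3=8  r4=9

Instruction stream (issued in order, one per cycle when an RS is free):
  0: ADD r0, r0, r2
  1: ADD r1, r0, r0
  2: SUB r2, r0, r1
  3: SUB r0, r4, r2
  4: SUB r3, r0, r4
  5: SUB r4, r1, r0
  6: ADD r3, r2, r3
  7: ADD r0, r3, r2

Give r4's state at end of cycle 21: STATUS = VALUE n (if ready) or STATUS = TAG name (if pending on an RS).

  c1: issue ADD r0<-Add1  regs: r0:Add1,r1:5,r2:2,r3:8,r4:9
  c2: issue ADD r1<-Add2  regs: r0:Add1,r1:Add2,r2:2,r3:8,r4:9
  c3: issue SUB r2<-Add3  regs: r0:Add1,r1:Add2,r2:Add3,r3:8,r4:9
  c4: CDB Add1=10; issue SUB r0<-Add1  regs: r0:Add1,r1:Add2,r2:Add3,r3:8,r4:9
  c5: stall  regs: r0:Add1,r1:Add2,r2:Add3,r3:8,r4:9
  c6: stall  regs: r0:Add1,r1:Add2,r2:Add3,r3:8,r4:9
  c7: CDB Add2=20; issue SUB r3<-Add2  regs: r0:Add1,r1:20,r2:Add3,r3:Add2,r4:9
  c8: stall  regs: r0:Add1,r1:20,r2:Add3,r3:Add2,r4:9
  c9: stall  regs: r0:Add1,r1:20,r2:Add3,r3:Add2,r4:9
  c10: CDB Add3=-10; issue SUB r4<-Add3  regs: r0:Add1,r1:20,r2:-10,r3:Add2,r4:Add3
  c11: stall  regs: r0:Add1,r1:20,r2:-10,r3:Add2,r4:Add3
  c12: stall  regs: r0:Add1,r1:20,r2:-10,r3:Add2,r4:Add3
  c13: CDB Add1=19; issue ADD r3<-Add1  regs: r0:19,r1:20,r2:-10,r3:Add1,r4:Add3
  c14: stall  regs: r0:19,r1:20,r2:-10,r3:Add1,r4:Add3
  c15: stall  regs: r0:19,r1:20,r2:-10,r3:Add1,r4:Add3
  c16: CDB Add2=10; issue ADD r0<-Add2  regs: r0:Add2,r1:20,r2:-10,r3:Add1,r4:Add3
  c17: CDB Add3=1  regs: r0:Add2,r1:20,r2:-10,r3:Add1,r4:1
  c18: -  regs: r0:Add2,r1:20,r2:-10,r3:Add1,r4:1
  c19: CDB Add1=0  regs: r0:Add2,r1:20,r2:-10,r3:0,r4:1
  c20: -  regs: r0:Add2,r1:20,r2:-10,r3:0,r4:1
  c21: -  regs: r0:Add2,r1:20,r2:-10,r3:0,r4:1

STATUS = VALUE 1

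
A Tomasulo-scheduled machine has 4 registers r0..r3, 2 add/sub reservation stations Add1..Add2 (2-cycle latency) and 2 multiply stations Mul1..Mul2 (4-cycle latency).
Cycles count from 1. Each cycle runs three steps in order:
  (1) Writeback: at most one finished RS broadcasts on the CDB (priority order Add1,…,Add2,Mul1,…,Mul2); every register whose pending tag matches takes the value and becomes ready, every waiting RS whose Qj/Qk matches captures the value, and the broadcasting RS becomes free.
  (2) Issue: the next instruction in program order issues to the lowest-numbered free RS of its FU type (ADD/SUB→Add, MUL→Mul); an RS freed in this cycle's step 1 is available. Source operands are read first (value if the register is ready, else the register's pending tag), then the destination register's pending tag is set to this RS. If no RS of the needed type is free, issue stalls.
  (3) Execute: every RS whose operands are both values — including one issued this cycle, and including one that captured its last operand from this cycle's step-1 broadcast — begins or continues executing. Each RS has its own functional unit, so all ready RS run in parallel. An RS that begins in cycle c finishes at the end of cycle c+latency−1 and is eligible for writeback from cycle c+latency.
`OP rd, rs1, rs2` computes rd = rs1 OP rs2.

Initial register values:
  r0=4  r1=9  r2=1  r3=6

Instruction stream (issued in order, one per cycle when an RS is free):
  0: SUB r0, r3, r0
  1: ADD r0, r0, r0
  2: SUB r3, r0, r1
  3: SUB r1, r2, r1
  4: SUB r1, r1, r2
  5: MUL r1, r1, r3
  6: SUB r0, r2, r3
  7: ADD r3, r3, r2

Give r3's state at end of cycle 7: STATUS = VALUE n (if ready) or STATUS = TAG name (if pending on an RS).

STATUS = VALUE -5

c1: issue SUB r0<-Add1 | r0:Add1,r1:9,r2:1,r3:6
c2: issue ADD r0<-Add2 | r0:Add2,r1:9,r2:1,r3:6
c3: CDB Add1=2; issue SUB r3<-Add1 | r0:Add2,r1:9,r2:1,r3:Add1
c4: stall | r0:Add2,r1:9,r2:1,r3:Add1
c5: CDB Add2=4; issue SUB r1<-Add2 | r0:4,r1:Add2,r2:1,r3:Add1
c6: stall | r0:4,r1:Add2,r2:1,r3:Add1
c7: CDB Add1=-5; issue SUB r1<-Add1 | r0:4,r1:Add1,r2:1,r3:-5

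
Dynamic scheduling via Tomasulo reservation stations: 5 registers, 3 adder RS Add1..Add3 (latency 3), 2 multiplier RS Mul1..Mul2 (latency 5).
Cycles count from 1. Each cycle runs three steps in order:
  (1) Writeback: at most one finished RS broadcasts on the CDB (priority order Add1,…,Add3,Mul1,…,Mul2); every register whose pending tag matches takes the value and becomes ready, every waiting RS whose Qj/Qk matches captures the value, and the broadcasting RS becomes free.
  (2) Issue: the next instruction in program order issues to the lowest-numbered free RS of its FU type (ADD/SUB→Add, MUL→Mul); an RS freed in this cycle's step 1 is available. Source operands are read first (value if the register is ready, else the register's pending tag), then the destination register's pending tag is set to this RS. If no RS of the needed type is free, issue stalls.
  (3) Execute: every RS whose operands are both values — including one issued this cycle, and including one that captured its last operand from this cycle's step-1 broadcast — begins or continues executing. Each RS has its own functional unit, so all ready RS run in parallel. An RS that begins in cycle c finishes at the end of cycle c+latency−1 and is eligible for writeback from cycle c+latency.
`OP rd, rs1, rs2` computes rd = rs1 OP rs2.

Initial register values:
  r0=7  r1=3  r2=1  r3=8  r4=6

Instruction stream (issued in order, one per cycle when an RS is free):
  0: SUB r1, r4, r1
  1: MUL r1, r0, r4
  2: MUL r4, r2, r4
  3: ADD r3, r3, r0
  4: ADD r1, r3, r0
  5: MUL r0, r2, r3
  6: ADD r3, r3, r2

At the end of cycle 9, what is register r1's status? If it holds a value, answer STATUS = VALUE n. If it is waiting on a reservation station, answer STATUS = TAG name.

STATUS = TAG Add2

  c1: issue SUB r1<-Add1  regs: r0:7,r1:Add1,r2:1,r3:8,r4:6
  c2: issue MUL r1<-Mul1  regs: r0:7,r1:Mul1,r2:1,r3:8,r4:6
  c3: issue MUL r4<-Mul2  regs: r0:7,r1:Mul1,r2:1,r3:8,r4:Mul2
  c4: CDB Add1=3; issue ADD r3<-Add1  regs: r0:7,r1:Mul1,r2:1,r3:Add1,r4:Mul2
  c5: issue ADD r1<-Add2  regs: r0:7,r1:Add2,r2:1,r3:Add1,r4:Mul2
  c6: stall  regs: r0:7,r1:Add2,r2:1,r3:Add1,r4:Mul2
  c7: CDB Add1=15; stall  regs: r0:7,r1:Add2,r2:1,r3:15,r4:Mul2
  c8: CDB Mul1=42; issue MUL r0<-Mul1  regs: r0:Mul1,r1:Add2,r2:1,r3:15,r4:Mul2
  c9: CDB Mul2=6; issue ADD r3<-Add1  regs: r0:Mul1,r1:Add2,r2:1,r3:Add1,r4:6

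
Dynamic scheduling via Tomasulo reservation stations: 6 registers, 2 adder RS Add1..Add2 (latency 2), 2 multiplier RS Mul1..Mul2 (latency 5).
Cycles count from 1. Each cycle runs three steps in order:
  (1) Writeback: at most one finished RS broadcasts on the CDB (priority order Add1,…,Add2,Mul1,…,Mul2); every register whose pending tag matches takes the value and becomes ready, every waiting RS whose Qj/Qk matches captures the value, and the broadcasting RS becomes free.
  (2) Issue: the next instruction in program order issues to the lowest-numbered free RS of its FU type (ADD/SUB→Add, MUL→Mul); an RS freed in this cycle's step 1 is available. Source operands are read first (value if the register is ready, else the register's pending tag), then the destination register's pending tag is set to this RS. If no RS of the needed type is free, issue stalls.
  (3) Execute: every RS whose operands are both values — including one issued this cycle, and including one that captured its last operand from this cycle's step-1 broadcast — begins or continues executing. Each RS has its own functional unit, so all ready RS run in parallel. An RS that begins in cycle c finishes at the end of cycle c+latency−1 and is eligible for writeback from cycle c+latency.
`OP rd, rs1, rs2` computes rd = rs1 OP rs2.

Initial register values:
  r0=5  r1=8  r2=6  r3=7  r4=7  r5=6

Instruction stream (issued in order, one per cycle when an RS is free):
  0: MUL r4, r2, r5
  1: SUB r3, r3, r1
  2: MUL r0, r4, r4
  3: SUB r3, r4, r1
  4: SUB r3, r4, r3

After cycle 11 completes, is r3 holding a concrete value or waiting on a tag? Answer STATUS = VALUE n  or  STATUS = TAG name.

STATUS = VALUE 8

  c1: issue MUL r4<-Mul1  regs: r0:5,r1:8,r2:6,r3:7,r4:Mul1,r5:6
  c2: issue SUB r3<-Add1  regs: r0:5,r1:8,r2:6,r3:Add1,r4:Mul1,r5:6
  c3: issue MUL r0<-Mul2  regs: r0:Mul2,r1:8,r2:6,r3:Add1,r4:Mul1,r5:6
  c4: CDB Add1=-1; issue SUB r3<-Add1  regs: r0:Mul2,r1:8,r2:6,r3:Add1,r4:Mul1,r5:6
  c5: issue SUB r3<-Add2  regs: r0:Mul2,r1:8,r2:6,r3:Add2,r4:Mul1,r5:6
  c6: CDB Mul1=36  regs: r0:Mul2,r1:8,r2:6,r3:Add2,r4:36,r5:6
  c7: -  regs: r0:Mul2,r1:8,r2:6,r3:Add2,r4:36,r5:6
  c8: CDB Add1=28  regs: r0:Mul2,r1:8,r2:6,r3:Add2,r4:36,r5:6
  c9: -  regs: r0:Mul2,r1:8,r2:6,r3:Add2,r4:36,r5:6
  c10: CDB Add2=8  regs: r0:Mul2,r1:8,r2:6,r3:8,r4:36,r5:6
  c11: CDB Mul2=1296  regs: r0:1296,r1:8,r2:6,r3:8,r4:36,r5:6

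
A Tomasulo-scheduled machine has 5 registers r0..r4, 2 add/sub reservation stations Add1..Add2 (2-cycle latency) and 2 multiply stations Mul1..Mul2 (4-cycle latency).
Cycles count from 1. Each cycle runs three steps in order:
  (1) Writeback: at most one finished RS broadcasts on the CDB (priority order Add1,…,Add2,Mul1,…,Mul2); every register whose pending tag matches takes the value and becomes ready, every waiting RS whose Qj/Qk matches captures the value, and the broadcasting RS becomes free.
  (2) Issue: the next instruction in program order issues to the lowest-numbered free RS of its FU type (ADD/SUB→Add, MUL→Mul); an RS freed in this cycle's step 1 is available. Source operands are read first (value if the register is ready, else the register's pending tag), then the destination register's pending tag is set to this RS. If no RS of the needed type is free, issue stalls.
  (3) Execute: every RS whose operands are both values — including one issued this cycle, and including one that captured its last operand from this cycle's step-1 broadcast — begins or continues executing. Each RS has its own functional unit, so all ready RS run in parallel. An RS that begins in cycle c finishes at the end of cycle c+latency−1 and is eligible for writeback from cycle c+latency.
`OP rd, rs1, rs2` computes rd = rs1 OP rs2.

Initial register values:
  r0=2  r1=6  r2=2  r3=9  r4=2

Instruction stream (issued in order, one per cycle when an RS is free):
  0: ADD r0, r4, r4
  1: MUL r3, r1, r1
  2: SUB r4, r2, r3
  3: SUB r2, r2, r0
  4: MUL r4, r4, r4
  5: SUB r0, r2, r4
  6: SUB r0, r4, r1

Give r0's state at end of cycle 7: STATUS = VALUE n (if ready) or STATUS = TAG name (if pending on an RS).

cycle 1: issue ADD r0<-Add1 // r0:Add1,r1:6,r2:2,r3:9,r4:2
cycle 2: issue MUL r3<-Mul1 // r0:Add1,r1:6,r2:2,r3:Mul1,r4:2
cycle 3: CDB Add1=4; issue SUB r4<-Add1 // r0:4,r1:6,r2:2,r3:Mul1,r4:Add1
cycle 4: issue SUB r2<-Add2 // r0:4,r1:6,r2:Add2,r3:Mul1,r4:Add1
cycle 5: issue MUL r4<-Mul2 // r0:4,r1:6,r2:Add2,r3:Mul1,r4:Mul2
cycle 6: CDB Add2=-2; issue SUB r0<-Add2 // r0:Add2,r1:6,r2:-2,r3:Mul1,r4:Mul2
cycle 7: CDB Mul1=36; stall // r0:Add2,r1:6,r2:-2,r3:36,r4:Mul2

STATUS = TAG Add2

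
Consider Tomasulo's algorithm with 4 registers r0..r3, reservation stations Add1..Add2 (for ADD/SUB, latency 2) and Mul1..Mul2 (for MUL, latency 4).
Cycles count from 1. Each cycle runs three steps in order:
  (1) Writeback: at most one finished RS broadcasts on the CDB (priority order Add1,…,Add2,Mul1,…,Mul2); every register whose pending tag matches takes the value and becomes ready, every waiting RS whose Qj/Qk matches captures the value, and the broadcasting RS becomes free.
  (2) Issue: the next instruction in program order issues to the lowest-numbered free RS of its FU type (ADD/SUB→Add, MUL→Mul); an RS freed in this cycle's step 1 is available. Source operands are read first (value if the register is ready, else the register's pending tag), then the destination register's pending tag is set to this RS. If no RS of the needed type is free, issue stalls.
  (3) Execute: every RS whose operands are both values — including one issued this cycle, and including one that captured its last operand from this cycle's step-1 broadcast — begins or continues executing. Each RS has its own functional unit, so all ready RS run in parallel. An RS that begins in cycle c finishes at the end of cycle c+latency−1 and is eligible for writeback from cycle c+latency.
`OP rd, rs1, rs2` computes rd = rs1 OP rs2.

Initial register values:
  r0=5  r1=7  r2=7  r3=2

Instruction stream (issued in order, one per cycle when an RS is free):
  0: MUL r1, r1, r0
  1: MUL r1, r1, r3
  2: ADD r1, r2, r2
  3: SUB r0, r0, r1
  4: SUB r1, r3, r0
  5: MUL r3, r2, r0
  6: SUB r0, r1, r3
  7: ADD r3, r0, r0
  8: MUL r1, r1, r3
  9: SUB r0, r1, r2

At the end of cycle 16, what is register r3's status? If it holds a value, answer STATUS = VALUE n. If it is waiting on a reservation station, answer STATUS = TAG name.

STATUS = VALUE 148

cycle 1: issue MUL r1<-Mul1 // r0:5,r1:Mul1,r2:7,r3:2
cycle 2: issue MUL r1<-Mul2 // r0:5,r1:Mul2,r2:7,r3:2
cycle 3: issue ADD r1<-Add1 // r0:5,r1:Add1,r2:7,r3:2
cycle 4: issue SUB r0<-Add2 // r0:Add2,r1:Add1,r2:7,r3:2
cycle 5: CDB Add1=14; issue SUB r1<-Add1 // r0:Add2,r1:Add1,r2:7,r3:2
cycle 6: CDB Mul1=35; issue MUL r3<-Mul1 // r0:Add2,r1:Add1,r2:7,r3:Mul1
cycle 7: CDB Add2=-9; issue SUB r0<-Add2 // r0:Add2,r1:Add1,r2:7,r3:Mul1
cycle 8: stall // r0:Add2,r1:Add1,r2:7,r3:Mul1
cycle 9: CDB Add1=11; issue ADD r3<-Add1 // r0:Add2,r1:11,r2:7,r3:Add1
cycle 10: CDB Mul2=70; issue MUL r1<-Mul2 // r0:Add2,r1:Mul2,r2:7,r3:Add1
cycle 11: CDB Mul1=-63; stall // r0:Add2,r1:Mul2,r2:7,r3:Add1
cycle 12: stall // r0:Add2,r1:Mul2,r2:7,r3:Add1
cycle 13: CDB Add2=74; issue SUB r0<-Add2 // r0:Add2,r1:Mul2,r2:7,r3:Add1
cycle 14: - // r0:Add2,r1:Mul2,r2:7,r3:Add1
cycle 15: CDB Add1=148 // r0:Add2,r1:Mul2,r2:7,r3:148
cycle 16: - // r0:Add2,r1:Mul2,r2:7,r3:148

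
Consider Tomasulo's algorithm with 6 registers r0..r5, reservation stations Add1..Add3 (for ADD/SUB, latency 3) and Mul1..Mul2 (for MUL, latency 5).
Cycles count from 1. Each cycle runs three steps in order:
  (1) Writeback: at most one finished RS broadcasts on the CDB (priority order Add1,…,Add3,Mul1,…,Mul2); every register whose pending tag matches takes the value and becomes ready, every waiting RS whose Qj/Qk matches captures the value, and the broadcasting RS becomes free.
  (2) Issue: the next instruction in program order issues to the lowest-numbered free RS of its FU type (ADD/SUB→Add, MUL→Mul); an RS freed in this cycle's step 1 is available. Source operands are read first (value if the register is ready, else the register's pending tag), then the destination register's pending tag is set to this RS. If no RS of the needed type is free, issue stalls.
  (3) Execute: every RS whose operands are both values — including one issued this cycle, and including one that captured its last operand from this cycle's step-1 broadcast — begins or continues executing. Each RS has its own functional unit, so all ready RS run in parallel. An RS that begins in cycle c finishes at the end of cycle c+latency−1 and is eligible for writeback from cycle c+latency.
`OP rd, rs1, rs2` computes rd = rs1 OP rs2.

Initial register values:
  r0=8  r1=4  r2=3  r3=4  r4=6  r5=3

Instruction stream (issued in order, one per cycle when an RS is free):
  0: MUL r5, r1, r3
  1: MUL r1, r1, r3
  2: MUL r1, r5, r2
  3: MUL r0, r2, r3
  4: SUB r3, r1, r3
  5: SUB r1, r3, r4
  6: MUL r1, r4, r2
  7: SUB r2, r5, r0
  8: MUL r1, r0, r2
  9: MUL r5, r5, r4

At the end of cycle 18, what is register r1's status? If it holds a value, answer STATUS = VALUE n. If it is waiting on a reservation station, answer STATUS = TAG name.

c1: issue MUL r5<-Mul1 | r0:8,r1:4,r2:3,r3:4,r4:6,r5:Mul1
c2: issue MUL r1<-Mul2 | r0:8,r1:Mul2,r2:3,r3:4,r4:6,r5:Mul1
c3: stall | r0:8,r1:Mul2,r2:3,r3:4,r4:6,r5:Mul1
c4: stall | r0:8,r1:Mul2,r2:3,r3:4,r4:6,r5:Mul1
c5: stall | r0:8,r1:Mul2,r2:3,r3:4,r4:6,r5:Mul1
c6: CDB Mul1=16; issue MUL r1<-Mul1 | r0:8,r1:Mul1,r2:3,r3:4,r4:6,r5:16
c7: CDB Mul2=16; issue MUL r0<-Mul2 | r0:Mul2,r1:Mul1,r2:3,r3:4,r4:6,r5:16
c8: issue SUB r3<-Add1 | r0:Mul2,r1:Mul1,r2:3,r3:Add1,r4:6,r5:16
c9: issue SUB r1<-Add2 | r0:Mul2,r1:Add2,r2:3,r3:Add1,r4:6,r5:16
c10: stall | r0:Mul2,r1:Add2,r2:3,r3:Add1,r4:6,r5:16
c11: CDB Mul1=48; issue MUL r1<-Mul1 | r0:Mul2,r1:Mul1,r2:3,r3:Add1,r4:6,r5:16
c12: CDB Mul2=12; issue SUB r2<-Add3 | r0:12,r1:Mul1,r2:Add3,r3:Add1,r4:6,r5:16
c13: issue MUL r1<-Mul2 | r0:12,r1:Mul2,r2:Add3,r3:Add1,r4:6,r5:16
c14: CDB Add1=44; stall | r0:12,r1:Mul2,r2:Add3,r3:44,r4:6,r5:16
c15: CDB Add3=4; stall | r0:12,r1:Mul2,r2:4,r3:44,r4:6,r5:16
c16: CDB Mul1=18; issue MUL r5<-Mul1 | r0:12,r1:Mul2,r2:4,r3:44,r4:6,r5:Mul1
c17: CDB Add2=38 | r0:12,r1:Mul2,r2:4,r3:44,r4:6,r5:Mul1
c18: - | r0:12,r1:Mul2,r2:4,r3:44,r4:6,r5:Mul1

STATUS = TAG Mul2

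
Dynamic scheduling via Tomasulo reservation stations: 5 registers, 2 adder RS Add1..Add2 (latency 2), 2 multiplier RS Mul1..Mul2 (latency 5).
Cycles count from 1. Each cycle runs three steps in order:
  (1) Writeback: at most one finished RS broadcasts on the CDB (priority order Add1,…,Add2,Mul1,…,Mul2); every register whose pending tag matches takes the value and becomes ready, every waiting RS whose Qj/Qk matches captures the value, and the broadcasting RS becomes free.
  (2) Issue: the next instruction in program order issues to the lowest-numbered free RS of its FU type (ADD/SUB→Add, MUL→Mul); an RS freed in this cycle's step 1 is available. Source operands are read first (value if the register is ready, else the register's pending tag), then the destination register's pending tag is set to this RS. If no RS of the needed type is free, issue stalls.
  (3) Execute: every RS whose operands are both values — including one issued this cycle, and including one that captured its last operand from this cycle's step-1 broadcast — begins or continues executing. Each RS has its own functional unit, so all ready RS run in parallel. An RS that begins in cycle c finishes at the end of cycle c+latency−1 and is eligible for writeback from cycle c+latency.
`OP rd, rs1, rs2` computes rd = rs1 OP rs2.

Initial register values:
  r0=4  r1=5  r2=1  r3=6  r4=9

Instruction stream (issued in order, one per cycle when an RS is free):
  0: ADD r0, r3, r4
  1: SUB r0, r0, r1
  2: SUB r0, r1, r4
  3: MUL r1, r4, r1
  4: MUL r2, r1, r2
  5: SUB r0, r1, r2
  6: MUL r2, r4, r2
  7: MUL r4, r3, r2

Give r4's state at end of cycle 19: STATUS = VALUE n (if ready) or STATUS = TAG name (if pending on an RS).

STATUS = TAG Mul2

cycle 1: issue ADD r0<-Add1 // r0:Add1,r1:5,r2:1,r3:6,r4:9
cycle 2: issue SUB r0<-Add2 // r0:Add2,r1:5,r2:1,r3:6,r4:9
cycle 3: CDB Add1=15; issue SUB r0<-Add1 // r0:Add1,r1:5,r2:1,r3:6,r4:9
cycle 4: issue MUL r1<-Mul1 // r0:Add1,r1:Mul1,r2:1,r3:6,r4:9
cycle 5: CDB Add1=-4; issue MUL r2<-Mul2 // r0:-4,r1:Mul1,r2:Mul2,r3:6,r4:9
cycle 6: CDB Add2=10; issue SUB r0<-Add1 // r0:Add1,r1:Mul1,r2:Mul2,r3:6,r4:9
cycle 7: stall // r0:Add1,r1:Mul1,r2:Mul2,r3:6,r4:9
cycle 8: stall // r0:Add1,r1:Mul1,r2:Mul2,r3:6,r4:9
cycle 9: CDB Mul1=45; issue MUL r2<-Mul1 // r0:Add1,r1:45,r2:Mul1,r3:6,r4:9
cycle 10: stall // r0:Add1,r1:45,r2:Mul1,r3:6,r4:9
cycle 11: stall // r0:Add1,r1:45,r2:Mul1,r3:6,r4:9
cycle 12: stall // r0:Add1,r1:45,r2:Mul1,r3:6,r4:9
cycle 13: stall // r0:Add1,r1:45,r2:Mul1,r3:6,r4:9
cycle 14: CDB Mul2=45; issue MUL r4<-Mul2 // r0:Add1,r1:45,r2:Mul1,r3:6,r4:Mul2
cycle 15: - // r0:Add1,r1:45,r2:Mul1,r3:6,r4:Mul2
cycle 16: CDB Add1=0 // r0:0,r1:45,r2:Mul1,r3:6,r4:Mul2
cycle 17: - // r0:0,r1:45,r2:Mul1,r3:6,r4:Mul2
cycle 18: - // r0:0,r1:45,r2:Mul1,r3:6,r4:Mul2
cycle 19: CDB Mul1=405 // r0:0,r1:45,r2:405,r3:6,r4:Mul2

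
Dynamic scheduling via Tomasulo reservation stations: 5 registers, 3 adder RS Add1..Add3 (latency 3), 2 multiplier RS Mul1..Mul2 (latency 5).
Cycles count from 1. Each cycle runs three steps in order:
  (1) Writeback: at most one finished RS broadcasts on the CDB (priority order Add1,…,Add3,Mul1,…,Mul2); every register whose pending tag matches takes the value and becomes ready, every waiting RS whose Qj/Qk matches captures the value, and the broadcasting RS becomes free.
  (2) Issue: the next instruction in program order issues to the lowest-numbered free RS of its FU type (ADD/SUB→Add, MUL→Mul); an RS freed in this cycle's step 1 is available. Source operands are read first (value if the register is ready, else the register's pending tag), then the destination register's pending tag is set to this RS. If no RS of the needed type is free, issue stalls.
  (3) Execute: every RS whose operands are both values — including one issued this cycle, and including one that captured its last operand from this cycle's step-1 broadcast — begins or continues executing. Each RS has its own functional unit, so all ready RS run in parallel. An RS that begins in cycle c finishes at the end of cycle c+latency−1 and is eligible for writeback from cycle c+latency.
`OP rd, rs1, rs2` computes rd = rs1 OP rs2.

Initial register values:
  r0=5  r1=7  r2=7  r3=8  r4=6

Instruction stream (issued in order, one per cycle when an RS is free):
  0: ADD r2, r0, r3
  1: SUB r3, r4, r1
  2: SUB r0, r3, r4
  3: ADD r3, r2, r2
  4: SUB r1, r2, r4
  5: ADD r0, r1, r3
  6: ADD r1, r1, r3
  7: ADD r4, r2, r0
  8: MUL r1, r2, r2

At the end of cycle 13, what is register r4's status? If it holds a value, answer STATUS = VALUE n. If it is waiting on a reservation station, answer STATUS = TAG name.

STATUS = TAG Add3

  c1: issue ADD r2<-Add1  regs: r0:5,r1:7,r2:Add1,r3:8,r4:6
  c2: issue SUB r3<-Add2  regs: r0:5,r1:7,r2:Add1,r3:Add2,r4:6
  c3: issue SUB r0<-Add3  regs: r0:Add3,r1:7,r2:Add1,r3:Add2,r4:6
  c4: CDB Add1=13; issue ADD r3<-Add1  regs: r0:Add3,r1:7,r2:13,r3:Add1,r4:6
  c5: CDB Add2=-1; issue SUB r1<-Add2  regs: r0:Add3,r1:Add2,r2:13,r3:Add1,r4:6
  c6: stall  regs: r0:Add3,r1:Add2,r2:13,r3:Add1,r4:6
  c7: CDB Add1=26; issue ADD r0<-Add1  regs: r0:Add1,r1:Add2,r2:13,r3:26,r4:6
  c8: CDB Add2=7; issue ADD r1<-Add2  regs: r0:Add1,r1:Add2,r2:13,r3:26,r4:6
  c9: CDB Add3=-7; issue ADD r4<-Add3  regs: r0:Add1,r1:Add2,r2:13,r3:26,r4:Add3
  c10: issue MUL r1<-Mul1  regs: r0:Add1,r1:Mul1,r2:13,r3:26,r4:Add3
  c11: CDB Add1=33  regs: r0:33,r1:Mul1,r2:13,r3:26,r4:Add3
  c12: CDB Add2=33  regs: r0:33,r1:Mul1,r2:13,r3:26,r4:Add3
  c13: -  regs: r0:33,r1:Mul1,r2:13,r3:26,r4:Add3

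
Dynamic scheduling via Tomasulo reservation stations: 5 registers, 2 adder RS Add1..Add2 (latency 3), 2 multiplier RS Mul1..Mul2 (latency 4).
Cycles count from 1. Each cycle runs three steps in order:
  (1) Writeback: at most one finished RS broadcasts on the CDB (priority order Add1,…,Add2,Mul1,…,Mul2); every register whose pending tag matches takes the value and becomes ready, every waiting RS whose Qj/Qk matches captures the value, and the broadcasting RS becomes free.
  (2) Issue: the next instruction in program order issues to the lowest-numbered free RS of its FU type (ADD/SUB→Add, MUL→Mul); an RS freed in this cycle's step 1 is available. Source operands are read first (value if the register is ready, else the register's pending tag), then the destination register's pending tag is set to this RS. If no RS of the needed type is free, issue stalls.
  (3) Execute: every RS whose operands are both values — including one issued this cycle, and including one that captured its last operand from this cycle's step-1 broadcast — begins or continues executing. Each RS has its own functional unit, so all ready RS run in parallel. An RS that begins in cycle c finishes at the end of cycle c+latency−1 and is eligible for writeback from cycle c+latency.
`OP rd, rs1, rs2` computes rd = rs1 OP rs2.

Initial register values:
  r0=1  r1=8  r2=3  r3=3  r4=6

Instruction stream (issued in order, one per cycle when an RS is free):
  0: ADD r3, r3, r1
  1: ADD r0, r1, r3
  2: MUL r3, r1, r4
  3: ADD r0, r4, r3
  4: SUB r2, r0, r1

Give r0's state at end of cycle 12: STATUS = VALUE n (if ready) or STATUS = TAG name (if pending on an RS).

STATUS = VALUE 54

  c1: issue ADD r3<-Add1  regs: r0:1,r1:8,r2:3,r3:Add1,r4:6
  c2: issue ADD r0<-Add2  regs: r0:Add2,r1:8,r2:3,r3:Add1,r4:6
  c3: issue MUL r3<-Mul1  regs: r0:Add2,r1:8,r2:3,r3:Mul1,r4:6
  c4: CDB Add1=11; issue ADD r0<-Add1  regs: r0:Add1,r1:8,r2:3,r3:Mul1,r4:6
  c5: stall  regs: r0:Add1,r1:8,r2:3,r3:Mul1,r4:6
  c6: stall  regs: r0:Add1,r1:8,r2:3,r3:Mul1,r4:6
  c7: CDB Add2=19; issue SUB r2<-Add2  regs: r0:Add1,r1:8,r2:Add2,r3:Mul1,r4:6
  c8: CDB Mul1=48  regs: r0:Add1,r1:8,r2:Add2,r3:48,r4:6
  c9: -  regs: r0:Add1,r1:8,r2:Add2,r3:48,r4:6
  c10: -  regs: r0:Add1,r1:8,r2:Add2,r3:48,r4:6
  c11: CDB Add1=54  regs: r0:54,r1:8,r2:Add2,r3:48,r4:6
  c12: -  regs: r0:54,r1:8,r2:Add2,r3:48,r4:6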